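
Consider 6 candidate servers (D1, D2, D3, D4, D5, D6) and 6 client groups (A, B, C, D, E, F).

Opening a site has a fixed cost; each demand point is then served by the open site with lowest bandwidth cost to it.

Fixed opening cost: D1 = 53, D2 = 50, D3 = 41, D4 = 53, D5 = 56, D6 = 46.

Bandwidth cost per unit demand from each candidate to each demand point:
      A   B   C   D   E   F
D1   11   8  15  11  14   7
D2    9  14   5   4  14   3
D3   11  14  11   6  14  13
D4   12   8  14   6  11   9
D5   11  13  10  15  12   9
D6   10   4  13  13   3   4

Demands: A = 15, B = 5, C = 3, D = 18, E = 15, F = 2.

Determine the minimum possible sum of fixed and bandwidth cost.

Open {D2, D6}: assign each demand point to its cheapest open site.
  A→D2 15×9=135, B→D6 5×4=20, C→D2 3×5=15, D→D2 18×4=72, E→D6 15×3=45, F→D2 2×3=6
  bandwidth cost 293, fixed 96 → total 389.
Compare {D2, D3, D6}: bandwidth cost 293 + fixed 137 = 430.
Compare {D1, D2, D6}: bandwidth cost 293 + fixed 149 = 442.
Compare {D2, D4, D6}: bandwidth cost 293 + fixed 149 = 442.
All other subsets cost ≥ 430. Minimum total cost: 389.

389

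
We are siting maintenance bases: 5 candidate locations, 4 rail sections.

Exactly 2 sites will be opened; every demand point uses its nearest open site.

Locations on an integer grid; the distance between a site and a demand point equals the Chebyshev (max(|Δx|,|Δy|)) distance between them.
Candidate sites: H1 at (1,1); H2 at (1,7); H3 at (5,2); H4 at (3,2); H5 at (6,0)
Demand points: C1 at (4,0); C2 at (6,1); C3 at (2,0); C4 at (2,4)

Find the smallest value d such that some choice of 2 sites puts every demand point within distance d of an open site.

Open {H3, H4}.
  Farthest demand point is C1 at distance 2 (to H3); all others are ≤ 2.
With {H4, H5} the worst case is 2.
With {H1, H3} the worst case is 3.
No size-2 selection achieves below 2.

2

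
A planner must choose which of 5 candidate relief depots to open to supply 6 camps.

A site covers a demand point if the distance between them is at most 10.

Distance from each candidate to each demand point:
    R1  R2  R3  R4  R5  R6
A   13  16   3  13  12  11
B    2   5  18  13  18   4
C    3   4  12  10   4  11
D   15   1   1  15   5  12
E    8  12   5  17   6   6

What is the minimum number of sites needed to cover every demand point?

Coverage sets (demand points within 10 of each site):
  A: {R3}
  B: {R1, R2, R6}
  C: {R1, R2, R4, R5}
  D: {R2, R3, R5}
  E: {R1, R3, R5, R6}
No single site covers all 6 demand points.
But {C, E} covers everything, so the minimum is 2.

2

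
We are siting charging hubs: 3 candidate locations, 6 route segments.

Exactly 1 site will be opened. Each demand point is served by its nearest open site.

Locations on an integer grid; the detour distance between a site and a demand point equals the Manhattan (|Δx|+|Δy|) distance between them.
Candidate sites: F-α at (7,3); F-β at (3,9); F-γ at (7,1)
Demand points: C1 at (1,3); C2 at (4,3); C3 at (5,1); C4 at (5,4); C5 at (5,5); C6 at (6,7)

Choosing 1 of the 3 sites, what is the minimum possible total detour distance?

25

Open {F-α}.
  C1→F-α 6, C2→F-α 3, C3→F-α 4, C4→F-α 3, C5→F-α 4, C6→F-α 5  ⇒ total 25.
Compare {F-γ}: total 33.
Compare {F-β}: total 43.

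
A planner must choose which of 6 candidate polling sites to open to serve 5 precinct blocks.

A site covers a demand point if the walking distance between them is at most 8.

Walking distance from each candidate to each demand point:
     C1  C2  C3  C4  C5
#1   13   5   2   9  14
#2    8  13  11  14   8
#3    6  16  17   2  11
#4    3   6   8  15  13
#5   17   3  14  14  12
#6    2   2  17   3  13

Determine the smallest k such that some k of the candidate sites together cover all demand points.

Coverage sets (demand points within 8 of each site):
  #1: {C2, C3}
  #2: {C1, C5}
  #3: {C1, C4}
  #4: {C1, C2, C3}
  #5: {C2}
  #6: {C1, C2, C4}
No 2 sites suffice: every size-2 union leaves at least one demand point uncovered.
But {#1, #2, #3} covers everything, so the minimum is 3.

3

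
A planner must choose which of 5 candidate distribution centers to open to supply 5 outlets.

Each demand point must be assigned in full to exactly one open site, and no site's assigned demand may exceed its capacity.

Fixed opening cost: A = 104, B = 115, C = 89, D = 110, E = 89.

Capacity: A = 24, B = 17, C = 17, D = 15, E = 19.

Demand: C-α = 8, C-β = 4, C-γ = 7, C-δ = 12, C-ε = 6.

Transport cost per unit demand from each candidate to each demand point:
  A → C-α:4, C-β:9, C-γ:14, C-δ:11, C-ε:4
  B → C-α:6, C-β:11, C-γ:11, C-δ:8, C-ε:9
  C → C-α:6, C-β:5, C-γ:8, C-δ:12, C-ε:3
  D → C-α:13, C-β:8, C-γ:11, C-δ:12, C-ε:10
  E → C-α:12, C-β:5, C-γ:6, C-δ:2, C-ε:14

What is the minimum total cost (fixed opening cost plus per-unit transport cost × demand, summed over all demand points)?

351

Open {A, E}; cheapest assignment that respects the capacities:
  A (cap 24, load 18): C-α, C-β, C-ε — cost 8×4 + 4×9 + 6×4 = 92
  E (cap 19, load 19): C-γ, C-δ — cost 7×6 + 12×2 = 66
  Shipping 158, fixed 193 → total 351.
  Any other capacity-feasible assignment to {A, E} ships for at least 158.
Compare {A, C, E}: its best feasible assignment gives total 418.
Compare {B, C, E}: its best feasible assignment gives total 445.
Every other set of open sites that can feasibly serve all demand totals ≥ 418 even under its best assignment. Minimum: 351.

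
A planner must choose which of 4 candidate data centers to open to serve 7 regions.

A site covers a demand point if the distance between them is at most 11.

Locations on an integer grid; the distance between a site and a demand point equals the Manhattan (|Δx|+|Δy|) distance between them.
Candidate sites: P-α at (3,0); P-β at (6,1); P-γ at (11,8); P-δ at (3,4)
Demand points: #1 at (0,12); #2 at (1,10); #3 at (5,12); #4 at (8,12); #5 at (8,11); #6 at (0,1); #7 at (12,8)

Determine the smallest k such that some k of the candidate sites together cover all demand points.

Coverage sets (demand points within 11 of each site):
  P-α: {#6}
  P-β: {#6}
  P-γ: {#3, #4, #5, #7}
  P-δ: {#1, #2, #3, #6}
No single site covers all 7 demand points.
But {P-γ, P-δ} covers everything, so the minimum is 2.

2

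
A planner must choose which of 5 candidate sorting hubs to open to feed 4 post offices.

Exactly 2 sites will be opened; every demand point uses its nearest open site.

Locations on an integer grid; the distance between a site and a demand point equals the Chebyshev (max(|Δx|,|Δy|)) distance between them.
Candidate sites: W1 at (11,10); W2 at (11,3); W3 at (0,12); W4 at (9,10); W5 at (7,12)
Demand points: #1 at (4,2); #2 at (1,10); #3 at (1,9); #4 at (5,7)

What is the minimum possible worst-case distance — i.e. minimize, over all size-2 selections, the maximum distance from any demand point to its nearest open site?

Open {W2, W3}.
  Farthest demand point is #1 at distance 7 (to W2); all others are ≤ 7.
With {W2, W5} the worst case is 7.
With {W1, W3} the worst case is 8.
No size-2 selection achieves below 7.

7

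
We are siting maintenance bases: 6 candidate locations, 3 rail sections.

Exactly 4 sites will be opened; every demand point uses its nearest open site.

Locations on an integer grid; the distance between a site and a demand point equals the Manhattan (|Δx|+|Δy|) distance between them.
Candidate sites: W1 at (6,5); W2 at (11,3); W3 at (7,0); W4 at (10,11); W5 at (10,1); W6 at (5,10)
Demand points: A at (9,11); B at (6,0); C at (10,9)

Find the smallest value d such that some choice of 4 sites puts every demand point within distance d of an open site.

Open {W1, W2, W3, W4}.
  Farthest demand point is C at distance 2 (to W4); all others are ≤ 2.
With {W1, W3, W4, W5} the worst case is 2.
With {W1, W3, W4, W6} the worst case is 2.
No size-4 selection achieves below 2.

2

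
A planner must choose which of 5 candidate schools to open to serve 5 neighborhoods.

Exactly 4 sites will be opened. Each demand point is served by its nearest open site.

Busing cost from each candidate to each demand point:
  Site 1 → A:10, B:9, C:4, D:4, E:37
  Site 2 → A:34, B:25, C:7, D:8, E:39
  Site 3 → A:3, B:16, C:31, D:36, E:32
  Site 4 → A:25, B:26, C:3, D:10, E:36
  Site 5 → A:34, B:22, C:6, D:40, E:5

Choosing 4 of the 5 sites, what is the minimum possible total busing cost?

Open {Site 1, Site 3, Site 4, Site 5}.
  A→Site 3 3, B→Site 1 9, C→Site 4 3, D→Site 1 4, E→Site 5 5  ⇒ total 24.
Compare {Site 1, Site 2, Site 3, Site 5}: total 25.
Compare {Site 1, Site 2, Site 4, Site 5}: total 31.
No size-4 selection does better; minimum is 24.

24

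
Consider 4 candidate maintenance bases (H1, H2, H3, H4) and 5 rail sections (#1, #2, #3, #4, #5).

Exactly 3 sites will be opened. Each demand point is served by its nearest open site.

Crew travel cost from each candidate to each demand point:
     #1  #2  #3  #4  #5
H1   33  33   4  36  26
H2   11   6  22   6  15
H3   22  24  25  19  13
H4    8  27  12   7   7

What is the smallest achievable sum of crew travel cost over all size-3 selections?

31

Open {H1, H2, H4}.
  #1→H4 8, #2→H2 6, #3→H1 4, #4→H2 6, #5→H4 7  ⇒ total 31.
Compare {H2, H3, H4}: total 39.
Compare {H1, H2, H3}: total 40.
No size-3 selection does better; minimum is 31.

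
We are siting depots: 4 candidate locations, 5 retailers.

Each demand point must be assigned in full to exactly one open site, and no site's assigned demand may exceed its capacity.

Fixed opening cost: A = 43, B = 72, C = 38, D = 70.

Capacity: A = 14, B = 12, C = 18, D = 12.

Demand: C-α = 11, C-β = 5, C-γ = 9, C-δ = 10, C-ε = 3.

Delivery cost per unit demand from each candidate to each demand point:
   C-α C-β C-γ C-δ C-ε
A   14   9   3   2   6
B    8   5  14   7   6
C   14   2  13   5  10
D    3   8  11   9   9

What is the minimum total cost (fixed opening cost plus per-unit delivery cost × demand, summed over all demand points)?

289

Open {A, C, D}; cheapest assignment that respects the capacities:
  A (cap 14, load 12): C-γ, C-ε — cost 9×3 + 3×6 = 45
  C (cap 18, load 15): C-β, C-δ — cost 5×2 + 10×5 = 60
  D (cap 12, load 11): C-α — cost 11×3 = 33
  Shipping 138, fixed 151 → total 289.
  Any other capacity-feasible assignment to {A, C, D} ships for at least 138.
Compare {A, B, C}: its best feasible assignment gives total 346.
Compare {A, B, C, D}: its best feasible assignment gives total 361.
Every other set of open sites that can feasibly serve all demand totals ≥ 346 even under its best assignment. Minimum: 289.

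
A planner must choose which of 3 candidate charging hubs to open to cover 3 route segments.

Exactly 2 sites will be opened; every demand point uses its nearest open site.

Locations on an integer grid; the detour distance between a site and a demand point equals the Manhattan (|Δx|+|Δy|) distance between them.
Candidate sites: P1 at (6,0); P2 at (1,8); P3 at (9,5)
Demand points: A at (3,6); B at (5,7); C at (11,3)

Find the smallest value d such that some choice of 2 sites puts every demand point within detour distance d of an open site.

Open {P2, P3}.
  Farthest demand point is B at detour distance 5 (to P2); all others are ≤ 5.
With {P1, P3} the worst case is 7.
With {P1, P2} the worst case is 8.
No size-2 selection achieves below 5.

5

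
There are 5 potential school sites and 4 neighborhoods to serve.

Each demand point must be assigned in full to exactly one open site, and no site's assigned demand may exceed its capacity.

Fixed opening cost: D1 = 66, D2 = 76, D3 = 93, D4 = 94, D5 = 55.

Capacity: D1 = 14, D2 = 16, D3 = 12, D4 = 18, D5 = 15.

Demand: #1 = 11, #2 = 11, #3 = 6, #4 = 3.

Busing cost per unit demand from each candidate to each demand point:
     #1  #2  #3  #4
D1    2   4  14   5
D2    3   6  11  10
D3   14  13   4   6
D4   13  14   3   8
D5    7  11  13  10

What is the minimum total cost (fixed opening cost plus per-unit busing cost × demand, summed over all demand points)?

Open {D1, D2, D4}; cheapest assignment that respects the capacities:
  D1 (cap 14, load 14): #2, #4 — cost 11×4 + 3×5 = 59
  D2 (cap 16, load 11): #1 — cost 11×3 = 33
  D4 (cap 18, load 6): #3 — cost 6×3 = 18
  Shipping 110, fixed 236 → total 346.
  Any other capacity-feasible assignment to {D1, D2, D4} ships for at least 110.
Compare {D1, D2, D3}: its best feasible assignment gives total 351.
Compare {D1, D2, D5}: its best feasible assignment gives total 367.
Every other set of open sites that can feasibly serve all demand totals ≥ 351 even under its best assignment. Minimum: 346.

346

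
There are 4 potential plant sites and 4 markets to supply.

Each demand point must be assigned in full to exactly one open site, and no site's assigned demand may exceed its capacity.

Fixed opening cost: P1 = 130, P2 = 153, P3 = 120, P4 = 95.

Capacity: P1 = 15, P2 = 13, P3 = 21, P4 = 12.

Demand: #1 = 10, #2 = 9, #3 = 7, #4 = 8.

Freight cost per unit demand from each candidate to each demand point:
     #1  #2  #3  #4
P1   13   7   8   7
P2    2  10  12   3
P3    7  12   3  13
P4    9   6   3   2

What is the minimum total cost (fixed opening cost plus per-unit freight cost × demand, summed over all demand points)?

Open {P1, P3, P4}; cheapest assignment that respects the capacities:
  P1 (cap 15, load 9): #2 — cost 9×7 = 63
  P3 (cap 21, load 17): #1, #3 — cost 10×7 + 7×3 = 91
  P4 (cap 12, load 8): #4 — cost 8×2 = 16
  Shipping 170, fixed 345 → total 515.
  Any other capacity-feasible assignment to {P1, P3, P4} ships for at least 170.
Compare {P2, P3, P4}: its best feasible assignment gives total 533.
Compare {P1, P3}: its best feasible assignment gives total 540.
Every other set of open sites that can feasibly serve all demand totals ≥ 533 even under its best assignment. Minimum: 515.

515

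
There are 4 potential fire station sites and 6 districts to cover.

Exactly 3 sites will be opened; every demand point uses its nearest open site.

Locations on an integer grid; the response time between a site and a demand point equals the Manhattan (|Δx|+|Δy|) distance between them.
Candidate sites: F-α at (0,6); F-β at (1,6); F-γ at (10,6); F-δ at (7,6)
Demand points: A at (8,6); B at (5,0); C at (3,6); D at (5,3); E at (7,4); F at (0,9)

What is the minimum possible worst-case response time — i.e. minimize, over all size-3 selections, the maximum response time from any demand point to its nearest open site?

8

Open {F-α, F-β, F-δ}.
  Farthest demand point is B at response time 8 (to F-δ); all others are ≤ 8.
With {F-α, F-γ, F-δ} the worst case is 8.
With {F-β, F-γ, F-δ} the worst case is 8.
No size-3 selection achieves below 8.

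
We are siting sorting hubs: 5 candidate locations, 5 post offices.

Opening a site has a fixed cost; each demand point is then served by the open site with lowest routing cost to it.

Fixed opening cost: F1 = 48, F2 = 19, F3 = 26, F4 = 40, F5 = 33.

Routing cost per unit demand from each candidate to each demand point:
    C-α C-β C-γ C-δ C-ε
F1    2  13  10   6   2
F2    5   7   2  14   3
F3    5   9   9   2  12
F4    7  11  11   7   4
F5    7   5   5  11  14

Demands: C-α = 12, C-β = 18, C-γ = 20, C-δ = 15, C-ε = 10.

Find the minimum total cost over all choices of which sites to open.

328

Open {F2, F3, F5}: assign each demand point to its cheapest open site.
  C-α→F2 12×5=60, C-β→F5 18×5=90, C-γ→F2 20×2=40, C-δ→F3 15×2=30, C-ε→F2 10×3=30
  routing cost 250, fixed 78 → total 328.
Compare {F1, F2, F3, F5}: routing cost 204 + fixed 126 = 330.
Compare {F2, F3}: routing cost 286 + fixed 45 = 331.
Compare {F1, F2, F3}: routing cost 240 + fixed 93 = 333.
All other subsets cost ≥ 330. Minimum total cost: 328.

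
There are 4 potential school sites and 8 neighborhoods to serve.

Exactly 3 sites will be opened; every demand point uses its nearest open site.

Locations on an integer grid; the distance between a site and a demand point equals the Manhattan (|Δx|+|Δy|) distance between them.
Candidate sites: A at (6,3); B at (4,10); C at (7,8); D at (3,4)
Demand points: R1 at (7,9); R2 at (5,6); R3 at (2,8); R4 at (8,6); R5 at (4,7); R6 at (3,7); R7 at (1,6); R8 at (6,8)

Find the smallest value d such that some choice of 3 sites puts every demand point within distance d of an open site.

4

Open {B, C, D}.
  Farthest demand point is R2 at distance 4 (to C); all others are ≤ 4.
With {A, B, D} the worst case is 5.
With {A, C, D} the worst case is 5.
No size-3 selection achieves below 4.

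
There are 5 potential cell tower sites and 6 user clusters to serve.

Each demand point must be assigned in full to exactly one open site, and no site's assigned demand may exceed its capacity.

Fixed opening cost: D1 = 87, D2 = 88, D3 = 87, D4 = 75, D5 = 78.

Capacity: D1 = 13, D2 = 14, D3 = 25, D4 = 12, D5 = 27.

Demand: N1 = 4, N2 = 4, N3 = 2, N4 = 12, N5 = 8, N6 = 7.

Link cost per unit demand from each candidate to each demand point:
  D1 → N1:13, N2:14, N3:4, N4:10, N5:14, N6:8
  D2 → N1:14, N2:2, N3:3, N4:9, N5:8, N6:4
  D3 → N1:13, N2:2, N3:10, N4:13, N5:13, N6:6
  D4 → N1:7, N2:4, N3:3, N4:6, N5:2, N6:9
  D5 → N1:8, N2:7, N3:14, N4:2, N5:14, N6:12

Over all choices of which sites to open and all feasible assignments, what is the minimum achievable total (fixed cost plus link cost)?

343

Open {D4, D5}; cheapest assignment that respects the capacities:
  D4 (cap 12, load 10): N3, N5 — cost 2×3 + 8×2 = 22
  D5 (cap 27, load 27): N1, N2, N4, N6 — cost 4×8 + 4×7 + 12×2 + 7×12 = 168
  Shipping 190, fixed 153 → total 343.
  Any other capacity-feasible assignment to {D4, D5} ships for at least 190.
Compare {D2, D4, D5}: its best feasible assignment gives total 351.
Compare {D3, D4, D5}: its best feasible assignment gives total 368.
Every other set of open sites that can feasibly serve all demand totals ≥ 351 even under its best assignment. Minimum: 343.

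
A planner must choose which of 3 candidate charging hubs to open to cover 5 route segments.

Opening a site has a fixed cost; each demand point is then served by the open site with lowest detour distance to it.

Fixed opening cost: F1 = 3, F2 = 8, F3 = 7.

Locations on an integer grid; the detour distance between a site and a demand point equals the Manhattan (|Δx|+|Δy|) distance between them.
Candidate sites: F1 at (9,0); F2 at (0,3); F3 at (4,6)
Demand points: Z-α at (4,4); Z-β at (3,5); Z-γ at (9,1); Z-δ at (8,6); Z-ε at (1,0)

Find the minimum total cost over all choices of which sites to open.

27

Open {F1, F3}: assign each demand point to its cheapest open site.
  Z-α→F3 2, Z-β→F3 2, Z-γ→F1 1, Z-δ→F3 4, Z-ε→F1 8
  detour distance 17, fixed 10 → total 27.
Compare {F1, F2, F3}: detour distance 13 + fixed 18 = 31.
Compare {F1, F2}: detour distance 22 + fixed 11 = 33.
Compare {F3}: detour distance 27 + fixed 7 = 34.
All other subsets cost ≥ 31. Minimum total cost: 27.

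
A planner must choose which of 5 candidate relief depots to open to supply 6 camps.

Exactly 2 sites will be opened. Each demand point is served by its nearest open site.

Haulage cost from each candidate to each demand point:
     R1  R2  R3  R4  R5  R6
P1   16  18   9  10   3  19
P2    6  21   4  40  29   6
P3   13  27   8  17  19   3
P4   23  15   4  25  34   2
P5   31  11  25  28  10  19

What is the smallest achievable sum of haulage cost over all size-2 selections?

47

Open {P1, P2}.
  R1→P2 6, R2→P1 18, R3→P2 4, R4→P1 10, R5→P1 3, R6→P2 6  ⇒ total 47.
Compare {P1, P4}: total 50.
Compare {P1, P3}: total 55.
No size-2 selection does better; minimum is 47.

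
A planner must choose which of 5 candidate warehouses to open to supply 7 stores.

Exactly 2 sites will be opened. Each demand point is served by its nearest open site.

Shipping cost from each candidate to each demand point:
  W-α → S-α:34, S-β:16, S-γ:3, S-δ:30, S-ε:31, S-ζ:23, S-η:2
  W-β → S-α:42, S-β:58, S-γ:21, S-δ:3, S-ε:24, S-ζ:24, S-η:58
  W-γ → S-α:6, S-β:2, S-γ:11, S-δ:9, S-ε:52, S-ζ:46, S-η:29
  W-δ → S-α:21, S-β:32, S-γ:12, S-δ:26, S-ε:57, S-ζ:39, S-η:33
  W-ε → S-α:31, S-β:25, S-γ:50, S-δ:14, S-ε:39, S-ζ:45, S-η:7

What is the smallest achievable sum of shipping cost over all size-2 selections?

Open {W-α, W-γ}.
  S-α→W-γ 6, S-β→W-γ 2, S-γ→W-α 3, S-δ→W-γ 9, S-ε→W-α 31, S-ζ→W-α 23, S-η→W-α 2  ⇒ total 76.
Compare {W-β, W-γ}: total 99.
Compare {W-α, W-β}: total 105.
No size-2 selection does better; minimum is 76.

76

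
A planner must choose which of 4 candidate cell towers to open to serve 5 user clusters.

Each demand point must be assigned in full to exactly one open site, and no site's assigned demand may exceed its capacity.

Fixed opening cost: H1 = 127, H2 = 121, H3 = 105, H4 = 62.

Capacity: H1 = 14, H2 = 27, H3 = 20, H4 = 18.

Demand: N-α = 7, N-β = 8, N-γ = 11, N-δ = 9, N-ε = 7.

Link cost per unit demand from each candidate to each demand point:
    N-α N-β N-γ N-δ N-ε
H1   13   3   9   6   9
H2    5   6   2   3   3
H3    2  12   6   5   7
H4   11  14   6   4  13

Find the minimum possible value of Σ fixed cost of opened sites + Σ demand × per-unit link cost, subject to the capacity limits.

376

Open {H2, H3}; cheapest assignment that respects the capacities:
  H2 (cap 27, load 26): N-β, N-γ, N-ε — cost 8×6 + 11×2 + 7×3 = 91
  H3 (cap 20, load 16): N-α, N-δ — cost 7×2 + 9×5 = 59
  Shipping 150, fixed 226 → total 376.
  Any other capacity-feasible assignment to {H2, H3} ships for at least 150.
Compare {H2, H4}: its best feasible assignment gives total 387.
Compare {H2, H3, H4}: its best feasible assignment gives total 429.
Every other set of open sites that can feasibly serve all demand totals ≥ 387 even under its best assignment. Minimum: 376.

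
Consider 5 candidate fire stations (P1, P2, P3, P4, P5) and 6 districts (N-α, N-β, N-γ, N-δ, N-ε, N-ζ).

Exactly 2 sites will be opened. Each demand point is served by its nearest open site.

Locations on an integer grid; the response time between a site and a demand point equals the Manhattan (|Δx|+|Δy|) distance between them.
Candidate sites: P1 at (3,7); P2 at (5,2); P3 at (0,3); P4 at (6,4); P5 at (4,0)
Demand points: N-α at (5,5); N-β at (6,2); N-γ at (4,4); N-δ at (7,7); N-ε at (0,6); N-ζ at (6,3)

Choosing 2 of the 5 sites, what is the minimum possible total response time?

14

Open {P3, P4}.
  N-α→P4 2, N-β→P4 2, N-γ→P4 2, N-δ→P4 4, N-ε→P3 3, N-ζ→P4 1  ⇒ total 14.
Compare {P1, P4}: total 15.
Compare {P1, P2}: total 17.
No size-2 selection does better; minimum is 14.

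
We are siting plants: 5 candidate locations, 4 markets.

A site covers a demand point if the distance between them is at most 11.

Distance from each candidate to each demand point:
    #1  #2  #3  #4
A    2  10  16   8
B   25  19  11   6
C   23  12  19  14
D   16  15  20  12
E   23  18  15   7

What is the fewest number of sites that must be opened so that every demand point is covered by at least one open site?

Coverage sets (demand points within 11 of each site):
  A: {#1, #2, #4}
  B: {#3, #4}
  C: {}
  D: {}
  E: {#4}
No single site covers all 4 demand points.
But {A, B} covers everything, so the minimum is 2.

2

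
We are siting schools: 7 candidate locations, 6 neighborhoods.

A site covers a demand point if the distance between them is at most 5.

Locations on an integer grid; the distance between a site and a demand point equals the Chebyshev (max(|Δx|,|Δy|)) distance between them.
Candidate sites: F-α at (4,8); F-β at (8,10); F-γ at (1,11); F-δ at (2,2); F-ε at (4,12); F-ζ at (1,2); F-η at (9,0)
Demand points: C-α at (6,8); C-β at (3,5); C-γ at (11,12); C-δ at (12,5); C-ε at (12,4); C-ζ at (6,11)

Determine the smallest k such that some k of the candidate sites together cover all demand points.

Coverage sets (demand points within 5 of each site):
  F-α: {C-α, C-β, C-ζ}
  F-β: {C-α, C-β, C-γ, C-δ, C-ζ}
  F-γ: {C-α, C-ζ}
  F-δ: {C-β}
  F-ε: {C-α, C-ζ}
  F-ζ: {C-β}
  F-η: {C-δ, C-ε}
No single site covers all 6 demand points.
But {F-β, F-η} covers everything, so the minimum is 2.

2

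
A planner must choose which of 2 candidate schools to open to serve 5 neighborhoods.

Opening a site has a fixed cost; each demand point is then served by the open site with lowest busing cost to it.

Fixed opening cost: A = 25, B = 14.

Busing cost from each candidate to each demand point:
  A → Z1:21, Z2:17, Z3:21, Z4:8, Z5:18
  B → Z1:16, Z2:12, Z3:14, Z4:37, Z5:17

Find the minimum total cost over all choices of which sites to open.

Open {A, B}: assign each demand point to its cheapest open site.
  Z1→B 16, Z2→B 12, Z3→B 14, Z4→A 8, Z5→B 17
  busing cost 67, fixed 39 → total 106.
Compare {A}: busing cost 85 + fixed 25 = 110.
Compare {B}: busing cost 96 + fixed 14 = 110.

106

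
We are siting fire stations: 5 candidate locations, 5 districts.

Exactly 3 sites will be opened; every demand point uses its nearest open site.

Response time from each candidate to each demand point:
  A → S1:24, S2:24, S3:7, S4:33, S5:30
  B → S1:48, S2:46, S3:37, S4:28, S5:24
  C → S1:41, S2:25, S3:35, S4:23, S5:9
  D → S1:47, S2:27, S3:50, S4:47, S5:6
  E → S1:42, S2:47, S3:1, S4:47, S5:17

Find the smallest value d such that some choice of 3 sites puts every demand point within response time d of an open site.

Open {A, B, C}.
  Farthest demand point is S1 at response time 24 (to A); all others are ≤ 24.
With {A, C, D} the worst case is 24.
With {A, C, E} the worst case is 24.
No size-3 selection achieves below 24.

24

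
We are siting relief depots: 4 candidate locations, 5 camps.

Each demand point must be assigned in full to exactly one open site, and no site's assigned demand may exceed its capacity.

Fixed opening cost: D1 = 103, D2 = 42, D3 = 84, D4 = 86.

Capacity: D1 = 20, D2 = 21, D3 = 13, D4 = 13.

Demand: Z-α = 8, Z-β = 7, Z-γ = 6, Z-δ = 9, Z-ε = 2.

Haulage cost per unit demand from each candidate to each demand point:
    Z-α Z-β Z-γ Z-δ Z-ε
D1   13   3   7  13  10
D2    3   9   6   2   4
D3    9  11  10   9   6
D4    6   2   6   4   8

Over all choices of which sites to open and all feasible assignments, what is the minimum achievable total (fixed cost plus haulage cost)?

Open {D2, D4}; cheapest assignment that respects the capacities:
  D2 (cap 21, load 19): Z-α, Z-δ, Z-ε — cost 8×3 + 9×2 + 2×4 = 50
  D4 (cap 13, load 13): Z-β, Z-γ — cost 7×2 + 6×6 = 50
  Shipping 100, fixed 128 → total 228.
  Any other capacity-feasible assignment to {D2, D4} ships for at least 100.
Compare {D1, D2}: its best feasible assignment gives total 258.
Compare {D2, D3, D4}: its best feasible assignment gives total 312.
Every other set of open sites that can feasibly serve all demand totals ≥ 258 even under its best assignment. Minimum: 228.

228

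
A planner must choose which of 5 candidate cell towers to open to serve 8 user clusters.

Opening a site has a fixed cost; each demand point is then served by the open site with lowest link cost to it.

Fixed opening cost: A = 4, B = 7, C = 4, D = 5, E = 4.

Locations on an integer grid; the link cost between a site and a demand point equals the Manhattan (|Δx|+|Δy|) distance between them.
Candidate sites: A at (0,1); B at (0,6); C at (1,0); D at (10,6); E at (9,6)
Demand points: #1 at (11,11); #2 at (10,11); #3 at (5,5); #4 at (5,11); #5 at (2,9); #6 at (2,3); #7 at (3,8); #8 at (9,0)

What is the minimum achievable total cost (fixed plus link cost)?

Open {B, E}: assign each demand point to its cheapest open site.
  #1→E 7, #2→E 6, #3→E 5, #4→E 9, #5→B 5, #6→B 5, #7→B 5, #8→E 6
  link cost 48, fixed 11 → total 59.
Compare {B, D}: link cost 49 + fixed 12 = 61.
Compare {A, B, E}: link cost 47 + fixed 15 = 62.
Compare {B, C, E}: link cost 47 + fixed 15 = 62.
All other subsets cost ≥ 61. Minimum total cost: 59.

59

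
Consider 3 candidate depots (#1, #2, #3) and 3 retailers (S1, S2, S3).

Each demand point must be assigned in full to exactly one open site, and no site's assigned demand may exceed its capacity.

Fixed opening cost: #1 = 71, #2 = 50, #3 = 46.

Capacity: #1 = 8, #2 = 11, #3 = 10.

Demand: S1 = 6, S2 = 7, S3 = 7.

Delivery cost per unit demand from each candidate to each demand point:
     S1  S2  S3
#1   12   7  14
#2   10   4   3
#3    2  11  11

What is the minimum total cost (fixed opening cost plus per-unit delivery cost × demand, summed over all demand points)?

249

Open {#1, #2, #3}; cheapest assignment that respects the capacities:
  #1 (cap 8, load 7): S2 — cost 7×7 = 49
  #2 (cap 11, load 7): S3 — cost 7×3 = 21
  #3 (cap 10, load 6): S1 — cost 6×2 = 12
  Shipping 82, fixed 167 → total 249.
  Any other capacity-feasible assignment to {#1, #2, #3} ships for at least 82.
Total demand is 20; every other set of sites either has combined capacity below 20 or cannot fit the demands without splitting one across sites, so {#1, #2, #3} is the only feasible choice of open sites. Minimum: 249.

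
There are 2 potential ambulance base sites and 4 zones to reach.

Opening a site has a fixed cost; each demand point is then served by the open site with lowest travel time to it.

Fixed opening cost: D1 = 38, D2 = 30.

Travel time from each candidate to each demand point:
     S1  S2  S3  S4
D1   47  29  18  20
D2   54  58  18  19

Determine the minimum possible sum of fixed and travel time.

152

Open {D1}: assign each demand point to its cheapest open site.
  S1→D1 47, S2→D1 29, S3→D1 18, S4→D1 20
  travel time 114, fixed 38 → total 152.
Compare {D2}: travel time 149 + fixed 30 = 179.
Compare {D1, D2}: travel time 113 + fixed 68 = 181.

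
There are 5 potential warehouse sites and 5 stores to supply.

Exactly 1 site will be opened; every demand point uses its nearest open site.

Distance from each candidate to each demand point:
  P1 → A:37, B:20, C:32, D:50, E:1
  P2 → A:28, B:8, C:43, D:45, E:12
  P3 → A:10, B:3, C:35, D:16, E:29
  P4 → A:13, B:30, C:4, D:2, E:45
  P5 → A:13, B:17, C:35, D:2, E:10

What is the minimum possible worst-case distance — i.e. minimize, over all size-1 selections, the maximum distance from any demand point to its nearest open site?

Open {P3}.
  Farthest demand point is C at distance 35 (to P3); all others are ≤ 35.
With {P5} the worst case is 35.
With {P2} the worst case is 45.
No size-1 selection achieves below 35.

35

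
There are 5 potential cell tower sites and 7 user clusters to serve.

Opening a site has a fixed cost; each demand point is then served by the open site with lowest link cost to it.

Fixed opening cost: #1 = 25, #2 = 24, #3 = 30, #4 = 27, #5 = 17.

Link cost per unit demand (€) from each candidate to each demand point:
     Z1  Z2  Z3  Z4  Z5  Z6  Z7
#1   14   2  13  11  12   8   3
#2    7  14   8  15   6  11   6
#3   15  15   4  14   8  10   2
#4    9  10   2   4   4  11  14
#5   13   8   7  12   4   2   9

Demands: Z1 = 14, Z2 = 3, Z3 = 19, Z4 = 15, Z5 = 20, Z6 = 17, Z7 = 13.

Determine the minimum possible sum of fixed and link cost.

448

Open {#1, #2, #4, #5}: assign each demand point to its cheapest open site.
  Z1→#2 14×7=98, Z2→#1 3×2=6, Z3→#4 19×2=38, Z4→#4 15×4=60, Z5→#4 20×4=80, Z6→#5 17×2=34, Z7→#1 13×3=39
  link cost 355, fixed 93 → total 448.
Compare {#1, #4, #5}: link cost 383 + fixed 69 = 452.
Compare {#2, #3, #4, #5}: link cost 360 + fixed 98 = 458.
Compare {#3, #4, #5}: link cost 388 + fixed 74 = 462.
All other subsets cost ≥ 452. Minimum total cost: 448.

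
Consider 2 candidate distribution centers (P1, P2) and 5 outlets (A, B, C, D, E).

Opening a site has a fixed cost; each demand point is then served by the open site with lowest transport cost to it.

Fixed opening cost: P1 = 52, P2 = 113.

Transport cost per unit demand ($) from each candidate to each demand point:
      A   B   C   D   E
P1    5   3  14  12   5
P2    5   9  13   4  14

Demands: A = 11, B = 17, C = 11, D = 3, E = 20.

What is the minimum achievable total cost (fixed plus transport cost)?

448

Open {P1}: assign each demand point to its cheapest open site.
  A→P1 11×5=55, B→P1 17×3=51, C→P1 11×14=154, D→P1 3×12=36, E→P1 20×5=100
  transport cost 396, fixed 52 → total 448.
Compare {P1, P2}: transport cost 361 + fixed 165 = 526.
Compare {P2}: transport cost 643 + fixed 113 = 756.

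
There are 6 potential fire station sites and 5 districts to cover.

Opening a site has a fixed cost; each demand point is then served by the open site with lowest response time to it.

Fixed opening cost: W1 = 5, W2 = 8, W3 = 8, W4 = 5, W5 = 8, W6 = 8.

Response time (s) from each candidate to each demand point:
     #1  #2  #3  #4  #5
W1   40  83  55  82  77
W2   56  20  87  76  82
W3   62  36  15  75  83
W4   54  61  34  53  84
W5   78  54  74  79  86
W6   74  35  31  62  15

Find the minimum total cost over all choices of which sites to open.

177

Open {W1, W2, W3, W4, W6}: assign each demand point to its cheapest open site.
  #1→W1 40, #2→W2 20, #3→W3 15, #4→W4 53, #5→W6 15
  response time 143, fixed 34 → total 177.
Compare {W1, W2, W3, W6}: response time 152 + fixed 29 = 181.
Compare {W1, W3, W4, W6}: response time 158 + fixed 26 = 184.
Compare {W1, W2, W4, W6}: response time 159 + fixed 26 = 185.
All other subsets cost ≥ 181. Minimum total cost: 177.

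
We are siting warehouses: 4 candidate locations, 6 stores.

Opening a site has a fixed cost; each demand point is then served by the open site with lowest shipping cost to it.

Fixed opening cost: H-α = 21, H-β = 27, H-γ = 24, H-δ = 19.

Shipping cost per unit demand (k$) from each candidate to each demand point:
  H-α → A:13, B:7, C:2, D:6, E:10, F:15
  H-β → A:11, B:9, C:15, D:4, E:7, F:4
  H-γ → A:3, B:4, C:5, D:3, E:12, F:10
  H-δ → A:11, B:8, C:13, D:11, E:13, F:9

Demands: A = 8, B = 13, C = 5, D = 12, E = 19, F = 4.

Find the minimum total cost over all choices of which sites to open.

337

Open {H-β, H-γ}: assign each demand point to its cheapest open site.
  A→H-γ 8×3=24, B→H-γ 13×4=52, C→H-γ 5×5=25, D→H-γ 12×3=36, E→H-β 19×7=133, F→H-β 4×4=16
  shipping cost 286, fixed 51 → total 337.
Compare {H-α, H-β, H-γ}: shipping cost 271 + fixed 72 = 343.
Compare {H-β, H-γ, H-δ}: shipping cost 286 + fixed 70 = 356.
Compare {H-α, H-β, H-γ, H-δ}: shipping cost 271 + fixed 91 = 362.
All other subsets cost ≥ 343. Minimum total cost: 337.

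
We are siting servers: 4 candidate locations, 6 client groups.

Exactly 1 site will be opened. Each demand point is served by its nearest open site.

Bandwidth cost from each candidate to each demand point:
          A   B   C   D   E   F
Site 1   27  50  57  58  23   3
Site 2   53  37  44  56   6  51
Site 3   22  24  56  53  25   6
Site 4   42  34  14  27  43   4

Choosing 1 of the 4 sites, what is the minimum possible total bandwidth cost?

164

Open {Site 4}.
  A→Site 4 42, B→Site 4 34, C→Site 4 14, D→Site 4 27, E→Site 4 43, F→Site 4 4  ⇒ total 164.
Compare {Site 3}: total 186.
Compare {Site 1}: total 218.
No size-1 selection does better; minimum is 164.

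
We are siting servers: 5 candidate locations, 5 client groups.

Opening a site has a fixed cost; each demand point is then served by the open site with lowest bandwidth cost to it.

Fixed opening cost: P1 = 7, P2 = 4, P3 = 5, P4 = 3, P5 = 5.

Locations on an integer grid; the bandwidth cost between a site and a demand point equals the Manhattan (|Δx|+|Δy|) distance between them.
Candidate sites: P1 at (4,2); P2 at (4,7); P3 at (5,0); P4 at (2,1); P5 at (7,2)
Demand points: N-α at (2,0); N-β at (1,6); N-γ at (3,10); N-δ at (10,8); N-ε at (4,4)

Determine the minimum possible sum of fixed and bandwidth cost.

Open {P2, P4}: assign each demand point to its cheapest open site.
  N-α→P4 1, N-β→P2 4, N-γ→P2 4, N-δ→P2 7, N-ε→P2 3
  bandwidth cost 19, fixed 7 → total 26.
Compare {P2, P3}: bandwidth cost 21 + fixed 9 = 30.
Compare {P2}: bandwidth cost 27 + fixed 4 = 31.
Compare {P2, P3, P4}: bandwidth cost 19 + fixed 12 = 31.
All other subsets cost ≥ 30. Minimum total cost: 26.

26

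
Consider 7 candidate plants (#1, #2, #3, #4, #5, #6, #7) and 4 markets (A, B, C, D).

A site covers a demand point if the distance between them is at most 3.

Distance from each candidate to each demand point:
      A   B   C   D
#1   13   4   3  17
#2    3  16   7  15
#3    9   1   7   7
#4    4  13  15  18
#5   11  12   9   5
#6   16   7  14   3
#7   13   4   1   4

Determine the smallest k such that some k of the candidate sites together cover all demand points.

4

Coverage sets (demand points within 3 of each site):
  #1: {C}
  #2: {A}
  #3: {B}
  #4: {}
  #5: {}
  #6: {D}
  #7: {C}
No 3 sites suffice: every size-3 union leaves at least one demand point uncovered.
But {#1, #2, #3, #6} covers everything, so the minimum is 4.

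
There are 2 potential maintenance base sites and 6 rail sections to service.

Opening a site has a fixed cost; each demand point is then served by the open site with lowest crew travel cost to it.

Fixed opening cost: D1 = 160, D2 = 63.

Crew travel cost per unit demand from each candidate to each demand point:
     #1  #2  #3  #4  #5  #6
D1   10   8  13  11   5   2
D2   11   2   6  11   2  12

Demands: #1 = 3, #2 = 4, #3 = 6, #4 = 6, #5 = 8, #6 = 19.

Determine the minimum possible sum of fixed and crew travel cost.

Open {D1, D2}: assign each demand point to its cheapest open site.
  #1→D1 3×10=30, #2→D2 4×2=8, #3→D2 6×6=36, #4→D1 6×11=66, #5→D2 8×2=16, #6→D1 19×2=38
  crew travel cost 194, fixed 223 → total 417.
Compare {D1}: crew travel cost 284 + fixed 160 = 444.
Compare {D2}: crew travel cost 387 + fixed 63 = 450.

417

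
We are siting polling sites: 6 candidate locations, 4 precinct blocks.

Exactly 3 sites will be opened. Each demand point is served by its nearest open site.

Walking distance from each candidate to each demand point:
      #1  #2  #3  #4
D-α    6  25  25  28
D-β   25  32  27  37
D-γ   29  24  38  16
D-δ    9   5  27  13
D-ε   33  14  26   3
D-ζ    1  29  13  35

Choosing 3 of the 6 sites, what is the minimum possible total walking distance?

Open {D-δ, D-ε, D-ζ}.
  #1→D-ζ 1, #2→D-δ 5, #3→D-ζ 13, #4→D-ε 3  ⇒ total 22.
Compare {D-α, D-ε, D-ζ}: total 31.
Compare {D-β, D-ε, D-ζ}: total 31.
No size-3 selection does better; minimum is 22.

22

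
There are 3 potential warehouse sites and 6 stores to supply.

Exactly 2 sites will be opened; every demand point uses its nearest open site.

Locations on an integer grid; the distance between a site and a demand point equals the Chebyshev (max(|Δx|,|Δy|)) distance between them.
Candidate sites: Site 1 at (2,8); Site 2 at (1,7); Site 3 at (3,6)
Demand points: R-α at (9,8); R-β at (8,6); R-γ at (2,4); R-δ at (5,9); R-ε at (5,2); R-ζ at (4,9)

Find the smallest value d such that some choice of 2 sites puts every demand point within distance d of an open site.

Open {Site 1, Site 3}.
  Farthest demand point is R-α at distance 6 (to Site 3); all others are ≤ 6.
With {Site 2, Site 3} the worst case is 6.
With {Site 1, Site 2} the worst case is 7.
No size-2 selection achieves below 6.

6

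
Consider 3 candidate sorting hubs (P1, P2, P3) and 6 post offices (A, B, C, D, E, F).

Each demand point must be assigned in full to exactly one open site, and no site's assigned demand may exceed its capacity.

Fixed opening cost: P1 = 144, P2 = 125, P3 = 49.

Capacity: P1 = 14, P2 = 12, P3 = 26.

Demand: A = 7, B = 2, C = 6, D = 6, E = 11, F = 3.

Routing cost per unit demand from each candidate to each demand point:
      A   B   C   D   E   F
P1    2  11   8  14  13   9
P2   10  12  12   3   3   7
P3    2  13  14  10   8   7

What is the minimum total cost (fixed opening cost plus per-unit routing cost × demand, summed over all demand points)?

Open {P2, P3}; cheapest assignment that respects the capacities:
  P2 (cap 12, load 11): E — cost 11×3 = 33
  P3 (cap 26, load 24): A, B, C, D, F — cost 7×2 + 2×13 + 6×14 + 6×10 + 3×7 = 205
  Shipping 238, fixed 174 → total 412.
  Any other capacity-feasible assignment to {P2, P3} ships for at least 238.
Compare {P1, P3}: its best feasible assignment gives total 450.
Compare {P1, P2, P3}: its best feasible assignment gives total 516.
Every other set of open sites that can feasibly serve all demand totals ≥ 450 even under its best assignment. Minimum: 412.

412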